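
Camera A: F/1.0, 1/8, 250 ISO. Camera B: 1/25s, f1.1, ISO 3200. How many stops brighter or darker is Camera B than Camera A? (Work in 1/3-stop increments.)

Aperture: f/1.0 → f/1.1 — 1/3 stop narrower (darker).
Shutter speed: 1/8 → 1/10 → 1/13 → 1/15 → 1/20 → 1/25 — 1 2/3 stops faster (darker).
ISO: 250 → 320 → 400 → 500 → 640 → 800 → 1000 → 1250 → 1600 → 2000 → 2500 → 3200 — 3 2/3 stops higher (brighter).
Net: −1/3 −1 2/3 +3 2/3 = +1 2/3 stops.

1 2/3 stops brighter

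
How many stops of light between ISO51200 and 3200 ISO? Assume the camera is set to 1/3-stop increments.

51200 → 40000 → 32000 → 25600 → 20000 → 16000 → 12800 → 10000 → 8000 → 6400 → 5000 → 4000 → 3200 — count the steps: 12 third-stops = 4 stops.

4 stops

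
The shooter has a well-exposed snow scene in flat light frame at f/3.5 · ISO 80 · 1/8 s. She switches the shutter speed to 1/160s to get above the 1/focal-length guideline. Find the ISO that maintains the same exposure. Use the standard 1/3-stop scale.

ISO 1600

Shutter speed: 1/8 → 1/10 → 1/13 → 1/15 → 1/20 → 1/25 → 1/30 → 1/40 → 1/50 → 1/60 → 1/80 → 1/100 → 1/125 → 1/160 — 4 1/3 stops shorter (darker).
Need 4 1/3 stops brighter from the ISO: 80 → 100 → 125 → 160 → 200 → 250 → 320 → 400 → 500 → 640 → 800 → 1000 → 1250 → 1600.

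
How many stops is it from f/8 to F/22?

f/8 → f/11 → f/16 → f/22 — count the steps: 3 stops.

3 stops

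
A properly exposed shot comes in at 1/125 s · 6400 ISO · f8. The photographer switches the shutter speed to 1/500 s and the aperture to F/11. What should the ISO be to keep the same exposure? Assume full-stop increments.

Shutter speed: 1/125 → 1/250 → 1/500 — 2 stops shorter (darker).
Aperture: f/8 → f/11 — 1 stop stopped down (darker).
Net change so far: 3 stops darker. Offset with the ISO: 6400 → 12800 → 25600 → 51200.

ISO 51200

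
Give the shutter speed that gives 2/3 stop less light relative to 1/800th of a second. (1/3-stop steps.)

1/1250s

Shutter speed: 1/800 → 1/1000 → 1/1250 — 2/3 stop faster (darker).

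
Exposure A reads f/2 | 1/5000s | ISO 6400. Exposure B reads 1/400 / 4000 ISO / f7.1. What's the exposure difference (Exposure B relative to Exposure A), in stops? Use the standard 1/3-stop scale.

2/3 stop darker

Aperture: f/2 → f/2.2 → f/2.5 → f/2.8 → f/3.2 → f/3.5 → f/4 → f/4.5 → f/5 → f/5.6 → f/6.3 → f/7.1 — 3 2/3 stops narrower (darker).
Shutter speed: 1/5000 → 1/4000 → 1/3200 → 1/2500 → 1/2000 → 1/1600 → 1/1250 → 1/1000 → 1/800 → 1/640 → 1/500 → 1/400 — 3 2/3 stops slower (brighter).
ISO: 6400 → 5000 → 4000 — 2/3 stop dropped (darker).
Net: −3 2/3 +3 2/3 −2/3 = −2/3 stops.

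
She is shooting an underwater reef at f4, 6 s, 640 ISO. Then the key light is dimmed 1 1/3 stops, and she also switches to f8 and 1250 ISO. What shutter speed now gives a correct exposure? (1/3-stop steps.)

Scene light: 1 1/3 stops darker.
Aperture: f/4 → f/4.5 → f/5 → f/5.6 → f/6.3 → f/7.1 → f/8 — 2 stops smaller aperture (darker).
ISO: 640 → 800 → 1000 → 1250 — 1 stop raised (brighter).
Net so far: 2 1/3 stops darker. Shutter speed: 6 → 8 → 10 → 13 → 15 → 20 → 25 → 30.

30 s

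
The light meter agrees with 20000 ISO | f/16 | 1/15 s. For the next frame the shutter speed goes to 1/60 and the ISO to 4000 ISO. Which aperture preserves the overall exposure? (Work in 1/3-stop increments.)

f/3.5

Shutter speed: 1/15 → 1/20 → 1/25 → 1/30 → 1/40 → 1/50 → 1/60 — 2 stops shorter (darker).
ISO: 20000 → 16000 → 12800 → 10000 → 8000 → 6400 → 5000 → 4000 — 2 1/3 stops dropped (darker).
Net change so far: 4 1/3 stops darker. Offset with the aperture: f/16 → f/14 → f/13 → f/11 → f/10 → f/9 → f/8 → f/7.1 → f/6.3 → f/5.6 → f/5 → f/4.5 → f/4 → f/3.5.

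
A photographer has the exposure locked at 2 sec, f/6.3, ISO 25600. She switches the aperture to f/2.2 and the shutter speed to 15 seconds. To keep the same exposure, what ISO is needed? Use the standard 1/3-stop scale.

Aperture: f/6.3 → f/5.6 → f/5 → f/4.5 → f/4 → f/3.5 → f/3.2 → f/2.8 → f/2.5 → f/2.2 — 3 stops larger aperture (brighter).
Shutter speed: 2 → 2.5 → 3.2 → 4 → 5 → 6 → 8 → 10 → 13 → 15 — 3 stops slower (brighter).
Net change so far: 6 stops brighter. Offset with the ISO: 25600 → 20000 → 16000 → 12800 → 10000 → 8000 → 6400 → 5000 → 4000 → 3200 → 2500 → 2000 → 1600 → 1250 → 1000 → 800 → 640 → 500 → 400.

ISO 400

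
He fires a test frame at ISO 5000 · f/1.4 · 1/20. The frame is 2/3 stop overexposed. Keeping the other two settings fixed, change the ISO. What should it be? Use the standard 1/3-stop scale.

ISO 3200

Overexposed by 2/3 stop → need 2/3 stop darker.
ISO: 5000 → 4000 → 3200.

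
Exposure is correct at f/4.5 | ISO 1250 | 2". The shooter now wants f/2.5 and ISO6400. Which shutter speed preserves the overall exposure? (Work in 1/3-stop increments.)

1/8s

Aperture: f/4.5 → f/4 → f/3.5 → f/3.2 → f/2.8 → f/2.5 — 1 2/3 stops opened up (brighter).
ISO: 1250 → 1600 → 2000 → 2500 → 3200 → 4000 → 5000 → 6400 — 2 1/3 stops raised (brighter).
Net change so far: 4 stops brighter. Offset with the shutter speed: 2 → 1.6 → 1.3 → 1 → 0.8 → 0.6 → 0.5 → 0.4 → 0.3 → 1/4 → 1/5 → 1/6 → 1/8.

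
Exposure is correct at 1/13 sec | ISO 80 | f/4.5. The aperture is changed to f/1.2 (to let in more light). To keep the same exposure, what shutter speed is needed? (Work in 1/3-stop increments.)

1/160s

Aperture: f/4.5 → f/4 → f/3.5 → f/3.2 → f/2.8 → f/2.5 → f/2.2 → f/2 → f/1.8 → f/1.6 → f/1.4 → f/1.2 — 3 2/3 stops wider (brighter).
Need 3 2/3 stops darker from the shutter speed: 1/13 → 1/15 → 1/20 → 1/25 → 1/30 → 1/40 → 1/50 → 1/60 → 1/80 → 1/100 → 1/125 → 1/160.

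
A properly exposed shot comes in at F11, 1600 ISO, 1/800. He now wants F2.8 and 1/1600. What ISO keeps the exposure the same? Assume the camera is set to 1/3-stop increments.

Aperture: f/11 → f/10 → f/9 → f/8 → f/7.1 → f/6.3 → f/5.6 → f/5 → f/4.5 → f/4 → f/3.5 → f/3.2 → f/2.8 — 4 stops larger aperture (brighter).
Shutter speed: 1/800 → 1/1000 → 1/1250 → 1/1600 — 1 stop faster (darker).
Net change so far: 3 stops brighter. Offset with the ISO: 1600 → 1250 → 1000 → 800 → 640 → 500 → 400 → 320 → 250 → 200.

ISO 200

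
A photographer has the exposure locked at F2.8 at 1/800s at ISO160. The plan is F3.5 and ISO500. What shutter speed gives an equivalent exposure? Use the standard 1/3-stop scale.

1/1600s

Aperture: f/2.8 → f/3.2 → f/3.5 — 2/3 stop smaller aperture (darker).
ISO: 160 → 200 → 250 → 320 → 400 → 500 — 1 2/3 stops raised (brighter).
Net change so far: 1 stop brighter. Offset with the shutter speed: 1/800 → 1/1000 → 1/1250 → 1/1600.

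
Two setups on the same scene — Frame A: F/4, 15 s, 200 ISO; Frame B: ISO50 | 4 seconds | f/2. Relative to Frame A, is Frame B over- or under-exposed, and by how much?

2 stops darker

Aperture: f/4 → f/2.8 → f/2 — 2 stops larger aperture (brighter).
Shutter speed: 15 → 8 → 4 — 2 stops shorter (darker).
ISO: 200 → 100 → 50 — 2 stops dropped (darker).
Net: +2 −2 −2 = −2 stops.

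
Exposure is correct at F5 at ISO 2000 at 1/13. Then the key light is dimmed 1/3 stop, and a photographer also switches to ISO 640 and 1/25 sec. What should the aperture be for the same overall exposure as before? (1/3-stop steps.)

Scene light: 1/3 stop darker.
ISO: 2000 → 1600 → 1250 → 1000 → 800 → 640 — 1 2/3 stops lower (darker).
Shutter speed: 1/13 → 1/15 → 1/20 → 1/25 — 1 stop shorter (darker).
Net so far: 3 stops darker. Aperture: f/5 → f/4.5 → f/4 → f/3.5 → f/3.2 → f/2.8 → f/2.5 → f/2.2 → f/2 → f/1.8.

f/1.8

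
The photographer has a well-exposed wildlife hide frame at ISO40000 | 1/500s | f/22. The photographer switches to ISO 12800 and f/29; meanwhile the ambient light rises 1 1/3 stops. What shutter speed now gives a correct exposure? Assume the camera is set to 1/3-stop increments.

1/250s

Scene light: 1 1/3 stops brighter.
ISO: 40000 → 32000 → 25600 → 20000 → 16000 → 12800 — 1 2/3 stops dropped (darker).
Aperture: f/22 → f/25 → f/29 — 2/3 stop narrower (darker).
Net so far: 1 stop darker. Shutter speed: 1/500 → 1/400 → 1/320 → 1/250.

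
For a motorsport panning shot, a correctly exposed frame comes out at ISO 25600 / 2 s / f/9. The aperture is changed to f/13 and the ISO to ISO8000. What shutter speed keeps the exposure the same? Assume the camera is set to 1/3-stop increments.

Aperture: f/9 → f/10 → f/11 → f/13 — 1 stop smaller aperture (darker).
ISO: 25600 → 20000 → 16000 → 12800 → 10000 → 8000 — 1 2/3 stops dropped (darker).
Net change so far: 2 2/3 stops darker. Offset with the shutter speed: 2 → 2.5 → 3.2 → 4 → 5 → 6 → 8 → 10 → 13.

13 s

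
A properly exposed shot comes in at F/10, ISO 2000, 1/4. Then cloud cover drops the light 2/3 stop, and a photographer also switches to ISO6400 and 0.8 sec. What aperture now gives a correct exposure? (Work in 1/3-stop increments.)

f/25

Scene light: 2/3 stop darker.
ISO: 2000 → 2500 → 3200 → 4000 → 5000 → 6400 — 1 2/3 stops raised (brighter).
Shutter speed: 1/4 → 0.3 → 0.4 → 0.5 → 0.6 → 0.8 — 1 2/3 stops slower (brighter).
Net so far: 2 2/3 stops brighter. Aperture: f/10 → f/11 → f/13 → f/14 → f/16 → f/18 → f/20 → f/22 → f/25.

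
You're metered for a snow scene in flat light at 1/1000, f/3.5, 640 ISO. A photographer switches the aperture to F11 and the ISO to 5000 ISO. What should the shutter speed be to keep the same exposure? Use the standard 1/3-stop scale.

Aperture: f/3.5 → f/4 → f/4.5 → f/5 → f/5.6 → f/6.3 → f/7.1 → f/8 → f/9 → f/10 → f/11 — 3 1/3 stops narrower (darker).
ISO: 640 → 800 → 1000 → 1250 → 1600 → 2000 → 2500 → 3200 → 4000 → 5000 — 3 stops higher (brighter).
Net change so far: 1/3 stop darker. Offset with the shutter speed: 1/1000 → 1/800.

1/800s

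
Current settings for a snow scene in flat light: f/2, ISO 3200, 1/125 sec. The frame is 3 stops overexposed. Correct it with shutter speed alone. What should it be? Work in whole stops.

Overexposed by 3 stops → need 3 stops darker.
Shutter speed: 1/125 → 1/250 → 1/500 → 1/1000.

1/1000s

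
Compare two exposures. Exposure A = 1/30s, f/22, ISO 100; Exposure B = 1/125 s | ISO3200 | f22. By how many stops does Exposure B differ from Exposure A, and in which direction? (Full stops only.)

Aperture: unchanged.
Shutter speed: 1/30 → 1/60 → 1/125 — 2 stops faster (darker).
ISO: 100 → 200 → 400 → 800 → 1600 → 3200 — 5 stops higher (brighter).
Net: −2 +5 = +3 stops.

3 stops brighter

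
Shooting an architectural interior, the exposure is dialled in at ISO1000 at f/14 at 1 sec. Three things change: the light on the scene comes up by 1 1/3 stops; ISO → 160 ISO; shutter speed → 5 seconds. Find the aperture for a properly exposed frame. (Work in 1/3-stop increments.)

Scene light: 1 1/3 stops brighter.
ISO: 1000 → 800 → 640 → 500 → 400 → 320 → 250 → 200 → 160 — 2 2/3 stops dropped (darker).
Shutter speed: 1 → 1.3 → 1.6 → 2 → 2.5 → 3.2 → 4 → 5 — 2 1/3 stops slower (brighter).
Net so far: 1 stop brighter. Aperture: f/14 → f/16 → f/18 → f/20.

f/20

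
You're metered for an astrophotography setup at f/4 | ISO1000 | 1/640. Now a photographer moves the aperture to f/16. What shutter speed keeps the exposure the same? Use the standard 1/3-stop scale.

Aperture: f/4 → f/4.5 → f/5 → f/5.6 → f/6.3 → f/7.1 → f/8 → f/9 → f/10 → f/11 → f/13 → f/14 → f/16 — 4 stops stopped down (darker).
Need 4 stops brighter from the shutter speed: 1/640 → 1/500 → 1/400 → 1/320 → 1/250 → 1/200 → 1/160 → 1/125 → 1/100 → 1/80 → 1/60 → 1/50 → 1/40.

1/40s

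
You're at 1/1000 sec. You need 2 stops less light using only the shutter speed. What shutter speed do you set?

Shutter speed: 1/1000 → 1/2000 → 1/4000 — 2 stops shorter (darker).

1/4000s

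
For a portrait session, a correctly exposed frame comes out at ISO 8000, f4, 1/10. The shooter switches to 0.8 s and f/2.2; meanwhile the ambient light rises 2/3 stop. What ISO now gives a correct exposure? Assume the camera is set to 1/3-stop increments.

ISO 200

Scene light: 2/3 stop brighter.
Shutter speed: 1/10 → 1/8 → 1/6 → 1/5 → 1/4 → 0.3 → 0.4 → 0.5 → 0.6 → 0.8 — 3 stops slower (brighter).
Aperture: f/4 → f/3.5 → f/3.2 → f/2.8 → f/2.5 → f/2.2 — 1 2/3 stops opened up (brighter).
Net so far: 5 1/3 stops brighter. ISO: 8000 → 6400 → 5000 → 4000 → 3200 → 2500 → 2000 → 1600 → 1250 → 1000 → 800 → 640 → 500 → 400 → 320 → 250 → 200.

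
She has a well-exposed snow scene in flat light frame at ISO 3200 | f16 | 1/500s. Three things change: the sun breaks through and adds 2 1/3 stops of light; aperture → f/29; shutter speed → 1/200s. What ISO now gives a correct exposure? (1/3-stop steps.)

ISO 800

Scene light: 2 1/3 stops brighter.
Aperture: f/16 → f/18 → f/20 → f/22 → f/25 → f/29 — 1 2/3 stops smaller aperture (darker).
Shutter speed: 1/500 → 1/400 → 1/320 → 1/250 → 1/200 — 1 1/3 stops slower (brighter).
Net so far: 2 stops brighter. ISO: 3200 → 2500 → 2000 → 1600 → 1250 → 1000 → 800.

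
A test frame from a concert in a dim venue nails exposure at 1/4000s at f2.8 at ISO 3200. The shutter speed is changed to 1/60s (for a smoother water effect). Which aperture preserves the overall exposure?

Shutter speed: 1/4000 → 1/2000 → 1/1000 → 1/500 → 1/250 → 1/125 → 1/60 — 6 stops longer (brighter).
Need 6 stops darker from the aperture: f/2.8 → f/4 → f/5.6 → f/8 → f/11 → f/16 → f/22.

f/22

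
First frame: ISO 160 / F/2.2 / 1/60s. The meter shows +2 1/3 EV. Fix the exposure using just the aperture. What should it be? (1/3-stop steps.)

f/5

Overexposed by 2 1/3 stops → need 2 1/3 stops darker.
Aperture: f/2.2 → f/2.5 → f/2.8 → f/3.2 → f/3.5 → f/4 → f/4.5 → f/5.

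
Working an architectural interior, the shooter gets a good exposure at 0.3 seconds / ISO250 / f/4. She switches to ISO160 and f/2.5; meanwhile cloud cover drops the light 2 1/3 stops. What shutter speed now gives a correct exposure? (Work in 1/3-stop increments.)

1 s

Scene light: 2 1/3 stops darker.
ISO: 250 → 200 → 160 — 2/3 stop lower (darker).
Aperture: f/4 → f/3.5 → f/3.2 → f/2.8 → f/2.5 — 1 1/3 stops wider (brighter).
Net so far: 1 2/3 stops darker. Shutter speed: 0.3 → 0.4 → 0.5 → 0.6 → 0.8 → 1.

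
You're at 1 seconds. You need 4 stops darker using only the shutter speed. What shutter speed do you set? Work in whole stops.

1/15s

Shutter speed: 1 → 1/2 → 1/4 → 1/8 → 1/15 — 4 stops faster (darker).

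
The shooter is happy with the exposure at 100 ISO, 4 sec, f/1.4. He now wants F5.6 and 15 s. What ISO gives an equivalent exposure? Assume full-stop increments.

ISO 400

Aperture: f/1.4 → f/2 → f/2.8 → f/4 → f/5.6 — 4 stops narrower (darker).
Shutter speed: 4 → 8 → 15 — 2 stops longer (brighter).
Net change so far: 2 stops darker. Offset with the ISO: 100 → 200 → 400.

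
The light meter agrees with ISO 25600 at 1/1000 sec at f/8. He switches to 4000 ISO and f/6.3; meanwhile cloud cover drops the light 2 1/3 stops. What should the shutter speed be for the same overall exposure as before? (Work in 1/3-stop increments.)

1/50s

Scene light: 2 1/3 stops darker.
ISO: 25600 → 20000 → 16000 → 12800 → 10000 → 8000 → 6400 → 5000 → 4000 — 2 2/3 stops lower (darker).
Aperture: f/8 → f/7.1 → f/6.3 — 2/3 stop larger aperture (brighter).
Net so far: 4 1/3 stops darker. Shutter speed: 1/1000 → 1/800 → 1/640 → 1/500 → 1/400 → 1/320 → 1/250 → 1/200 → 1/160 → 1/125 → 1/100 → 1/80 → 1/60 → 1/50.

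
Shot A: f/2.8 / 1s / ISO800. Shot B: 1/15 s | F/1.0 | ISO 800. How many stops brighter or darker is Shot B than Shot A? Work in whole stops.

1 stop darker

Aperture: f/2.8 → f/2 → f/1.4 → f/1.0 — 3 stops larger aperture (brighter).
Shutter speed: 1 → 1/2 → 1/4 → 1/8 → 1/15 — 4 stops shorter (darker).
ISO: unchanged.
Net: +3 −4 = −1 stop.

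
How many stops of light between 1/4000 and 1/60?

1/4000 → 1/2000 → 1/1000 → 1/500 → 1/250 → 1/125 → 1/60 — count the steps: 6 stops.

6 stops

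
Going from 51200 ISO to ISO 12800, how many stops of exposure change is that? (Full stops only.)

2 stops

51200 → 25600 → 12800 — count the steps: 2 stops.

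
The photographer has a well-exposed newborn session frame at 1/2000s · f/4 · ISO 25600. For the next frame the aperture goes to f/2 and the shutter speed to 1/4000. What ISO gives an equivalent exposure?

Aperture: f/4 → f/2.8 → f/2 — 2 stops opened up (brighter).
Shutter speed: 1/2000 → 1/4000 — 1 stop shorter (darker).
Net change so far: 1 stop brighter. Offset with the ISO: 25600 → 12800.

ISO 12800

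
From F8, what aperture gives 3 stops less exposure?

Aperture: f/8 → f/11 → f/16 → f/22 — 3 stops smaller aperture (darker).

f/22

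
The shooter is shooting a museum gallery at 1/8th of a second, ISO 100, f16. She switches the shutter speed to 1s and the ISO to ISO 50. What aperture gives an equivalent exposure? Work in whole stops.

Shutter speed: 1/8 → 1/4 → 1/2 → 1 — 3 stops longer (brighter).
ISO: 100 → 50 — 1 stop dropped (darker).
Net change so far: 2 stops brighter. Offset with the aperture: f/16 → f/22 → f/32.

f/32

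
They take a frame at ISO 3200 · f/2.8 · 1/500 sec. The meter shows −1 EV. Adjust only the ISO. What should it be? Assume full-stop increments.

ISO 6400

Underexposed by 1 stop → need 1 stop brighter.
ISO: 3200 → 6400.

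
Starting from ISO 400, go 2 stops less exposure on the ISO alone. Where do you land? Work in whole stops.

ISO 100

ISO: 400 → 200 → 100 — 2 stops dropped (darker).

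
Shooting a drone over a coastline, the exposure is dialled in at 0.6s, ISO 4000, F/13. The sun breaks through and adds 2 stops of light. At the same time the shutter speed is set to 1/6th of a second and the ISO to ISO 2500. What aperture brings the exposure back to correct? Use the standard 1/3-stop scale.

Scene light: 2 stops brighter.
Shutter speed: 0.6 → 0.5 → 0.4 → 0.3 → 1/4 → 1/5 → 1/6 — 2 stops faster (darker).
ISO: 4000 → 3200 → 2500 — 2/3 stop dropped (darker).
Net so far: 2/3 stop darker. Aperture: f/13 → f/11 → f/10.

f/10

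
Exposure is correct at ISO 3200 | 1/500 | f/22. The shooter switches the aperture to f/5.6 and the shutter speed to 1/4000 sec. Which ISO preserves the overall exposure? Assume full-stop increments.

ISO 1600

Aperture: f/22 → f/16 → f/11 → f/8 → f/5.6 — 4 stops wider (brighter).
Shutter speed: 1/500 → 1/1000 → 1/2000 → 1/4000 — 3 stops shorter (darker).
Net change so far: 1 stop brighter. Offset with the ISO: 3200 → 1600.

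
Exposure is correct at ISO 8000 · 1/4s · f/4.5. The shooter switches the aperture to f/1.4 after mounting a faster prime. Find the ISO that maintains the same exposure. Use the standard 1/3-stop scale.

Aperture: f/4.5 → f/4 → f/3.5 → f/3.2 → f/2.8 → f/2.5 → f/2.2 → f/2 → f/1.8 → f/1.6 → f/1.4 — 3 1/3 stops larger aperture (brighter).
Need 3 1/3 stops darker from the ISO: 8000 → 6400 → 5000 → 4000 → 3200 → 2500 → 2000 → 1600 → 1250 → 1000 → 800.

ISO 800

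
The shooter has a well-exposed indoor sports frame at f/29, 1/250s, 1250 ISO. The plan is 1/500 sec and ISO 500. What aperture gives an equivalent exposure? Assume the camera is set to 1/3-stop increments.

f/13

Shutter speed: 1/250 → 1/320 → 1/400 → 1/500 — 1 stop faster (darker).
ISO: 1250 → 1000 → 800 → 640 → 500 — 1 1/3 stops lower (darker).
Net change so far: 2 1/3 stops darker. Offset with the aperture: f/29 → f/25 → f/22 → f/20 → f/18 → f/16 → f/14 → f/13.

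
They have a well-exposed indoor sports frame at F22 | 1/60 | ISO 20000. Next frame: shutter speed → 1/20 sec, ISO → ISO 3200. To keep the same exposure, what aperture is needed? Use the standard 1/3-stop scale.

f/16

Shutter speed: 1/60 → 1/50 → 1/40 → 1/30 → 1/25 → 1/20 — 1 2/3 stops longer (brighter).
ISO: 20000 → 16000 → 12800 → 10000 → 8000 → 6400 → 5000 → 4000 → 3200 — 2 2/3 stops lower (darker).
Net change so far: 1 stop darker. Offset with the aperture: f/22 → f/20 → f/18 → f/16.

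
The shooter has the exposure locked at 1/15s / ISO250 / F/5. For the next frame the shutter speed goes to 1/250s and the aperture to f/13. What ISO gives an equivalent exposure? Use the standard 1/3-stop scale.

ISO 25600

Shutter speed: 1/15 → 1/20 → 1/25 → 1/30 → 1/40 → 1/50 → 1/60 → 1/80 → 1/100 → 1/125 → 1/160 → 1/200 → 1/250 — 4 stops shorter (darker).
Aperture: f/5 → f/5.6 → f/6.3 → f/7.1 → f/8 → f/9 → f/10 → f/11 → f/13 — 2 2/3 stops narrower (darker).
Net change so far: 6 2/3 stops darker. Offset with the ISO: 250 → 320 → 400 → 500 → 640 → 800 → 1000 → 1250 → 1600 → 2000 → 2500 → 3200 → 4000 → 5000 → 6400 → 8000 → 10000 → 12800 → 16000 → 20000 → 25600.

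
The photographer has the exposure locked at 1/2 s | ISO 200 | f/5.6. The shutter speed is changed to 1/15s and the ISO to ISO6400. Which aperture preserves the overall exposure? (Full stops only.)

Shutter speed: 1/2 → 1/4 → 1/8 → 1/15 — 3 stops faster (darker).
ISO: 200 → 400 → 800 → 1600 → 3200 → 6400 — 5 stops raised (brighter).
Net change so far: 2 stops brighter. Offset with the aperture: f/5.6 → f/8 → f/11.

f/11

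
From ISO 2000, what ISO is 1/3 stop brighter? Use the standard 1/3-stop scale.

ISO 2500

ISO: 2000 → 2500 — 1/3 stop higher (brighter).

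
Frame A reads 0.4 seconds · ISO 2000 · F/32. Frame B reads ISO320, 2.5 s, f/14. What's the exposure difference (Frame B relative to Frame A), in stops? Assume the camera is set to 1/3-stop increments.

2 1/3 stops brighter

Aperture: f/32 → f/29 → f/25 → f/22 → f/20 → f/18 → f/16 → f/14 — 2 1/3 stops larger aperture (brighter).
Shutter speed: 0.4 → 0.5 → 0.6 → 0.8 → 1 → 1.3 → 1.6 → 2 → 2.5 — 2 2/3 stops longer (brighter).
ISO: 2000 → 1600 → 1250 → 1000 → 800 → 640 → 500 → 400 → 320 — 2 2/3 stops lower (darker).
Net: +2 1/3 +2 2/3 −2 2/3 = +2 1/3 stops.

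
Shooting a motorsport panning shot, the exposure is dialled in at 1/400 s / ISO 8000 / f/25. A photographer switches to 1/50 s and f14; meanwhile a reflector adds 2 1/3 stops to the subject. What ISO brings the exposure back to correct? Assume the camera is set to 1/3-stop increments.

ISO 64

Scene light: 2 1/3 stops brighter.
Shutter speed: 1/400 → 1/320 → 1/250 → 1/200 → 1/160 → 1/125 → 1/100 → 1/80 → 1/60 → 1/50 — 3 stops longer (brighter).
Aperture: f/25 → f/22 → f/20 → f/18 → f/16 → f/14 — 1 2/3 stops wider (brighter).
Net so far: 7 stops brighter. ISO: 8000 → 6400 → 5000 → 4000 → 3200 → 2500 → 2000 → 1600 → 1250 → 1000 → 800 → 640 → 500 → 400 → 320 → 250 → 200 → 160 → 125 → 100 → 80 → 64.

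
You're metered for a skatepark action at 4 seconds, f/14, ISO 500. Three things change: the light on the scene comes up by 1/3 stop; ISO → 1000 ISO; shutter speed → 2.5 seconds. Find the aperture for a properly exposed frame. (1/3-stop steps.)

Scene light: 1/3 stop brighter.
ISO: 500 → 640 → 800 → 1000 — 1 stop higher (brighter).
Shutter speed: 4 → 3.2 → 2.5 — 2/3 stop faster (darker).
Net so far: 2/3 stop brighter. Aperture: f/14 → f/16 → f/18.

f/18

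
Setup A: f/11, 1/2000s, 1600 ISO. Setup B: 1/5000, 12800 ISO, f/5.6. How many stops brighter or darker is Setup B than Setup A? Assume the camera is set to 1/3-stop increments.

3 2/3 stops brighter

Aperture: f/11 → f/10 → f/9 → f/8 → f/7.1 → f/6.3 → f/5.6 — 2 stops larger aperture (brighter).
Shutter speed: 1/2000 → 1/2500 → 1/3200 → 1/4000 → 1/5000 — 1 1/3 stops shorter (darker).
ISO: 1600 → 2000 → 2500 → 3200 → 4000 → 5000 → 6400 → 8000 → 10000 → 12800 — 3 stops higher (brighter).
Net: +2 −1 1/3 +3 = +3 2/3 stops.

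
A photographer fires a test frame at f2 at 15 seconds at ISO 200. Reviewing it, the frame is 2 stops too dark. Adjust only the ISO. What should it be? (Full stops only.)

ISO 800

Underexposed by 2 stops → need 2 stops brighter.
ISO: 200 → 400 → 800.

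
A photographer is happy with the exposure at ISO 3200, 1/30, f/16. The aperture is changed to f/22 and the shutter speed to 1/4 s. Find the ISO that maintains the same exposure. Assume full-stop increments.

ISO 800

Aperture: f/16 → f/22 — 1 stop narrower (darker).
Shutter speed: 1/30 → 1/15 → 1/8 → 1/4 — 3 stops longer (brighter).
Net change so far: 2 stops brighter. Offset with the ISO: 3200 → 1600 → 800.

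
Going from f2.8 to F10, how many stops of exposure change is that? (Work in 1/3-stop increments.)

3 2/3 stops

f/2.8 → f/3.2 → f/3.5 → f/4 → f/4.5 → f/5 → f/5.6 → f/6.3 → f/7.1 → f/8 → f/9 → f/10 — count the steps: 11 third-stops = 3 2/3 stops.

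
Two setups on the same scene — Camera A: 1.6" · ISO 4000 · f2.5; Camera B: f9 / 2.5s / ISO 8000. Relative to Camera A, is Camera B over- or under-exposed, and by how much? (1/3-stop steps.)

2 stops darker

Aperture: f/2.5 → f/2.8 → f/3.2 → f/3.5 → f/4 → f/4.5 → f/5 → f/5.6 → f/6.3 → f/7.1 → f/8 → f/9 — 3 2/3 stops smaller aperture (darker).
Shutter speed: 1.6 → 2 → 2.5 — 2/3 stop longer (brighter).
ISO: 4000 → 5000 → 6400 → 8000 — 1 stop raised (brighter).
Net: −3 2/3 +2/3 +1 = −2 stops.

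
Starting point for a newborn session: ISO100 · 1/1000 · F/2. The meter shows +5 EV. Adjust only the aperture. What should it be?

Overexposed by 5 stops → need 5 stops darker.
Aperture: f/2 → f/2.8 → f/4 → f/5.6 → f/8 → f/11.

f/11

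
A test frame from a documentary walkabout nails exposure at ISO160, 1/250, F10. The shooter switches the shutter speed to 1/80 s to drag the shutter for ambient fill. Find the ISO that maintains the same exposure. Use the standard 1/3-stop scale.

ISO 50

Shutter speed: 1/250 → 1/200 → 1/160 → 1/125 → 1/100 → 1/80 — 1 2/3 stops slower (brighter).
Need 1 2/3 stops darker from the ISO: 160 → 125 → 100 → 80 → 64 → 50.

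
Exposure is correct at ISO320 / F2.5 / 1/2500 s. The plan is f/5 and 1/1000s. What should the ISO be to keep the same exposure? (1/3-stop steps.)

Aperture: f/2.5 → f/2.8 → f/3.2 → f/3.5 → f/4 → f/4.5 → f/5 — 2 stops stopped down (darker).
Shutter speed: 1/2500 → 1/2000 → 1/1600 → 1/1250 → 1/1000 — 1 1/3 stops longer (brighter).
Net change so far: 2/3 stop darker. Offset with the ISO: 320 → 400 → 500.

ISO 500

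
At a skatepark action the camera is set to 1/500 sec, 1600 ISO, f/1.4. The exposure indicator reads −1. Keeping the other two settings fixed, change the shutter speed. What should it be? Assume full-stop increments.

1/250s

Underexposed by 1 stop → need 1 stop brighter.
Shutter speed: 1/500 → 1/250.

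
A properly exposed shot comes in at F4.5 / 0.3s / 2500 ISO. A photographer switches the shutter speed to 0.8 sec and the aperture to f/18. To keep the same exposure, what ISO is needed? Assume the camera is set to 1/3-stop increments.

ISO 16000

Shutter speed: 0.3 → 0.4 → 0.5 → 0.6 → 0.8 — 1 1/3 stops slower (brighter).
Aperture: f/4.5 → f/5 → f/5.6 → f/6.3 → f/7.1 → f/8 → f/9 → f/10 → f/11 → f/13 → f/14 → f/16 → f/18 — 4 stops stopped down (darker).
Net change so far: 2 2/3 stops darker. Offset with the ISO: 2500 → 3200 → 4000 → 5000 → 6400 → 8000 → 10000 → 12800 → 16000.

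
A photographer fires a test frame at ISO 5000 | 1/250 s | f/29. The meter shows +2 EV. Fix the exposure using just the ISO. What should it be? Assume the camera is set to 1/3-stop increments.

Overexposed by 2 stops → need 2 stops darker.
ISO: 5000 → 4000 → 3200 → 2500 → 2000 → 1600 → 1250.

ISO 1250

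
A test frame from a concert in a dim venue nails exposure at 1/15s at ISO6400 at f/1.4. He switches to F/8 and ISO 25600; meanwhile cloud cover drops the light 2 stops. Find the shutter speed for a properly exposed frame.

Scene light: 2 stops darker.
Aperture: f/1.4 → f/2 → f/2.8 → f/4 → f/5.6 → f/8 — 5 stops smaller aperture (darker).
ISO: 6400 → 12800 → 25600 — 2 stops raised (brighter).
Net so far: 5 stops darker. Shutter speed: 1/15 → 1/8 → 1/4 → 1/2 → 1 → 2.

2 s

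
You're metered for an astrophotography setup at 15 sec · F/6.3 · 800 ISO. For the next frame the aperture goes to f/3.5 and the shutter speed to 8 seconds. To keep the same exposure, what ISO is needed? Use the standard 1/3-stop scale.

ISO 500

Aperture: f/6.3 → f/5.6 → f/5 → f/4.5 → f/4 → f/3.5 — 1 2/3 stops wider (brighter).
Shutter speed: 15 → 13 → 10 → 8 — 1 stop shorter (darker).
Net change so far: 2/3 stop brighter. Offset with the ISO: 800 → 640 → 500.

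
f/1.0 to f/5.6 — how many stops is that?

5 stops

f/1.0 → f/1.4 → f/2 → f/2.8 → f/4 → f/5.6 — count the steps: 5 stops.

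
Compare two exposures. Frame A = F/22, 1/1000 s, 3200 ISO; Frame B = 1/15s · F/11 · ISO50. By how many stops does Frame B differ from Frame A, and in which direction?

Aperture: f/22 → f/16 → f/11 — 2 stops opened up (brighter).
Shutter speed: 1/1000 → 1/500 → 1/250 → 1/125 → 1/60 → 1/30 → 1/15 — 6 stops slower (brighter).
ISO: 3200 → 1600 → 800 → 400 → 200 → 100 → 50 — 6 stops dropped (darker).
Net: +2 +6 −6 = +2 stops.

2 stops brighter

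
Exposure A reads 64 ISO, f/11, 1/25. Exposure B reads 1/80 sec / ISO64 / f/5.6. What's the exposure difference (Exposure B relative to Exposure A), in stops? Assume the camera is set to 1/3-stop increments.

Aperture: f/11 → f/10 → f/9 → f/8 → f/7.1 → f/6.3 → f/5.6 — 2 stops opened up (brighter).
Shutter speed: 1/25 → 1/30 → 1/40 → 1/50 → 1/60 → 1/80 — 1 2/3 stops shorter (darker).
ISO: unchanged.
Net: +2 −1 2/3 = +1/3 stops.

1/3 stop brighter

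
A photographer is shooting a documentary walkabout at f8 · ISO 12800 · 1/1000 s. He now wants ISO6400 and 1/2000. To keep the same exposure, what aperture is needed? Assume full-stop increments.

f/4

ISO: 12800 → 6400 — 1 stop lower (darker).
Shutter speed: 1/1000 → 1/2000 — 1 stop shorter (darker).
Net change so far: 2 stops darker. Offset with the aperture: f/8 → f/5.6 → f/4.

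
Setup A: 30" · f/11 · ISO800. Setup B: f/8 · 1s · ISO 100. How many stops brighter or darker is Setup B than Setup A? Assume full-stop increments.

Aperture: f/11 → f/8 — 1 stop larger aperture (brighter).
Shutter speed: 30 → 15 → 8 → 4 → 2 → 1 — 5 stops faster (darker).
ISO: 800 → 400 → 200 → 100 — 3 stops dropped (darker).
Net: +1 −5 −3 = −7 stops.

7 stops darker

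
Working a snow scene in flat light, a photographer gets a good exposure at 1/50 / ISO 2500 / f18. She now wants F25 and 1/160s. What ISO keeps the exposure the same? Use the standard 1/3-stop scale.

ISO 16000

Aperture: f/18 → f/20 → f/22 → f/25 — 1 stop stopped down (darker).
Shutter speed: 1/50 → 1/60 → 1/80 → 1/100 → 1/125 → 1/160 — 1 2/3 stops shorter (darker).
Net change so far: 2 2/3 stops darker. Offset with the ISO: 2500 → 3200 → 4000 → 5000 → 6400 → 8000 → 10000 → 12800 → 16000.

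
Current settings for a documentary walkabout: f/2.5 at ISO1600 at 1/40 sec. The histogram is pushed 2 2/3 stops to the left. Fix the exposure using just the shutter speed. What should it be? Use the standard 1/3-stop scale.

Underexposed by 2 2/3 stops → need 2 2/3 stops brighter.
Shutter speed: 1/40 → 1/30 → 1/25 → 1/20 → 1/15 → 1/13 → 1/10 → 1/8 → 1/6.

1/6s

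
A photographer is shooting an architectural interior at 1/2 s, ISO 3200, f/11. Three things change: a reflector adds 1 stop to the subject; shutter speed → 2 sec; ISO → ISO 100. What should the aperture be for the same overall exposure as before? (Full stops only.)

Scene light: 1 stop brighter.
Shutter speed: 1/2 → 1 → 2 — 2 stops slower (brighter).
ISO: 3200 → 1600 → 800 → 400 → 200 → 100 — 5 stops dropped (darker).
Net so far: 2 stops darker. Aperture: f/11 → f/8 → f/5.6.

f/5.6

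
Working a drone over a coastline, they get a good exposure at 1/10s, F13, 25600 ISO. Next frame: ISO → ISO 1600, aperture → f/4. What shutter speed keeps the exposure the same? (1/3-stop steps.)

1/6s

ISO: 25600 → 20000 → 16000 → 12800 → 10000 → 8000 → 6400 → 5000 → 4000 → 3200 → 2500 → 2000 → 1600 — 4 stops dropped (darker).
Aperture: f/13 → f/11 → f/10 → f/9 → f/8 → f/7.1 → f/6.3 → f/5.6 → f/5 → f/4.5 → f/4 — 3 1/3 stops wider (brighter).
Net change so far: 2/3 stop darker. Offset with the shutter speed: 1/10 → 1/8 → 1/6.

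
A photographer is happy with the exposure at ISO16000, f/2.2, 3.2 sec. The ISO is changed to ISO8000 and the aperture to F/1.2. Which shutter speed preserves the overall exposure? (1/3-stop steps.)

2 s

ISO: 16000 → 12800 → 10000 → 8000 — 1 stop lower (darker).
Aperture: f/2.2 → f/2 → f/1.8 → f/1.6 → f/1.4 → f/1.2 — 1 2/3 stops larger aperture (brighter).
Net change so far: 2/3 stop brighter. Offset with the shutter speed: 3.2 → 2.5 → 2.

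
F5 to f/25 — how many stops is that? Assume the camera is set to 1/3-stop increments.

f/5 → f/5.6 → f/6.3 → f/7.1 → f/8 → f/9 → f/10 → f/11 → f/13 → f/14 → f/16 → f/18 → f/20 → f/22 → f/25 — count the steps: 14 third-stops = 4 2/3 stops.

4 2/3 stops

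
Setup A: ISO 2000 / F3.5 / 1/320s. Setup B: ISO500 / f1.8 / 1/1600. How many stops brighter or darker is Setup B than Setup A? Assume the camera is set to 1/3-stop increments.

2 1/3 stops darker

Aperture: f/3.5 → f/3.2 → f/2.8 → f/2.5 → f/2.2 → f/2 → f/1.8 — 2 stops wider (brighter).
Shutter speed: 1/320 → 1/400 → 1/500 → 1/640 → 1/800 → 1/1000 → 1/1250 → 1/1600 — 2 1/3 stops faster (darker).
ISO: 2000 → 1600 → 1250 → 1000 → 800 → 640 → 500 — 2 stops lower (darker).
Net: +2 −2 1/3 −2 = −2 1/3 stops.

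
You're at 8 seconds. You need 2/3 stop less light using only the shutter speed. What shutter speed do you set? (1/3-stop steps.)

Shutter speed: 8 → 6 → 5 — 2/3 stop faster (darker).

5 s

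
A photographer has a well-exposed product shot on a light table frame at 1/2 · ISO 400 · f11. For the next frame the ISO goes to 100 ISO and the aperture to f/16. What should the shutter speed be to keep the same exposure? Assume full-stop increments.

4 s

ISO: 400 → 200 → 100 — 2 stops dropped (darker).
Aperture: f/11 → f/16 — 1 stop stopped down (darker).
Net change so far: 3 stops darker. Offset with the shutter speed: 1/2 → 1 → 2 → 4.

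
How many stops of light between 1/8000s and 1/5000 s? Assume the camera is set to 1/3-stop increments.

1/8000 → 1/6400 → 1/5000 — count the steps: 2 third-stops = 2/3 stop.

2/3 stop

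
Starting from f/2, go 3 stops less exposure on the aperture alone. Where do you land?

f/5.6

Aperture: f/2 → f/2.8 → f/4 → f/5.6 — 3 stops stopped down (darker).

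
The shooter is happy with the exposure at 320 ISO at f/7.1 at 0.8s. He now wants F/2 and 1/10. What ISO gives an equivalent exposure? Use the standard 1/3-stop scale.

Aperture: f/7.1 → f/6.3 → f/5.6 → f/5 → f/4.5 → f/4 → f/3.5 → f/3.2 → f/2.8 → f/2.5 → f/2.2 → f/2 — 3 2/3 stops opened up (brighter).
Shutter speed: 0.8 → 0.6 → 0.5 → 0.4 → 0.3 → 1/4 → 1/5 → 1/6 → 1/8 → 1/10 — 3 stops faster (darker).
Net change so far: 2/3 stop brighter. Offset with the ISO: 320 → 250 → 200.

ISO 200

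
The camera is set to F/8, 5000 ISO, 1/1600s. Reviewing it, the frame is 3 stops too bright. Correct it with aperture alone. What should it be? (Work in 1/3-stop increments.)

f/22

Overexposed by 3 stops → need 3 stops darker.
Aperture: f/8 → f/9 → f/10 → f/11 → f/13 → f/14 → f/16 → f/18 → f/20 → f/22.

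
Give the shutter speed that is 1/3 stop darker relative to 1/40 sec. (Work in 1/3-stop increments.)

1/50s

Shutter speed: 1/40 → 1/50 — 1/3 stop faster (darker).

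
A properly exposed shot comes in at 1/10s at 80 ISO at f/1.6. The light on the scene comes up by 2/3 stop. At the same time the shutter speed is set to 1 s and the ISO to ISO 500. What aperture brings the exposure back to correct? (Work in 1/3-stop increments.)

f/16

Scene light: 2/3 stop brighter.
Shutter speed: 1/10 → 1/8 → 1/6 → 1/5 → 1/4 → 0.3 → 0.4 → 0.5 → 0.6 → 0.8 → 1 — 3 1/3 stops longer (brighter).
ISO: 80 → 100 → 125 → 160 → 200 → 250 → 320 → 400 → 500 — 2 2/3 stops higher (brighter).
Net so far: 6 2/3 stops brighter. Aperture: f/1.6 → f/1.8 → f/2 → f/2.2 → f/2.5 → f/2.8 → f/3.2 → f/3.5 → f/4 → f/4.5 → f/5 → f/5.6 → f/6.3 → f/7.1 → f/8 → f/9 → f/10 → f/11 → f/13 → f/14 → f/16.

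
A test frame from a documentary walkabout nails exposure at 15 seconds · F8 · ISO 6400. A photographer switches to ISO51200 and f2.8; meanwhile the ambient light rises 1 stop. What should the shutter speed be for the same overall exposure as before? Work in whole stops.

1/8s

Scene light: 1 stop brighter.
ISO: 6400 → 12800 → 25600 → 51200 — 3 stops raised (brighter).
Aperture: f/8 → f/5.6 → f/4 → f/2.8 — 3 stops opened up (brighter).
Net so far: 7 stops brighter. Shutter speed: 15 → 8 → 4 → 2 → 1 → 1/2 → 1/4 → 1/8.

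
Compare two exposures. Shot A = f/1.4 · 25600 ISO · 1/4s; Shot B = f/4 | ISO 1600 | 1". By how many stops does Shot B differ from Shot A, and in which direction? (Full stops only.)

5 stops darker

Aperture: f/1.4 → f/2 → f/2.8 → f/4 — 3 stops smaller aperture (darker).
Shutter speed: 1/4 → 1/2 → 1 — 2 stops longer (brighter).
ISO: 25600 → 12800 → 6400 → 3200 → 1600 — 4 stops dropped (darker).
Net: −3 +2 −4 = −5 stops.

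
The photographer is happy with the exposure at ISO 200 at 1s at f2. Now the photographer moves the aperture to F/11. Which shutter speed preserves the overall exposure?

30 s

Aperture: f/2 → f/2.8 → f/4 → f/5.6 → f/8 → f/11 — 5 stops smaller aperture (darker).
Need 5 stops brighter from the shutter speed: 1 → 2 → 4 → 8 → 15 → 30.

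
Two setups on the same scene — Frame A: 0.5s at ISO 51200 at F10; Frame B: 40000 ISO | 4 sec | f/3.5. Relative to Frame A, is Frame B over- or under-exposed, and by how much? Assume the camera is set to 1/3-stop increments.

5 2/3 stops brighter

Aperture: f/10 → f/9 → f/8 → f/7.1 → f/6.3 → f/5.6 → f/5 → f/4.5 → f/4 → f/3.5 — 3 stops wider (brighter).
Shutter speed: 0.5 → 0.6 → 0.8 → 1 → 1.3 → 1.6 → 2 → 2.5 → 3.2 → 4 — 3 stops slower (brighter).
ISO: 51200 → 40000 — 1/3 stop dropped (darker).
Net: +3 +3 −1/3 = +5 2/3 stops.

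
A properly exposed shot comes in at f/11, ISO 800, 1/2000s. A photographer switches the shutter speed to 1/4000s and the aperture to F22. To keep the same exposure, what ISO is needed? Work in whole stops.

ISO 6400

Shutter speed: 1/2000 → 1/4000 — 1 stop shorter (darker).
Aperture: f/11 → f/16 → f/22 — 2 stops narrower (darker).
Net change so far: 3 stops darker. Offset with the ISO: 800 → 1600 → 3200 → 6400.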